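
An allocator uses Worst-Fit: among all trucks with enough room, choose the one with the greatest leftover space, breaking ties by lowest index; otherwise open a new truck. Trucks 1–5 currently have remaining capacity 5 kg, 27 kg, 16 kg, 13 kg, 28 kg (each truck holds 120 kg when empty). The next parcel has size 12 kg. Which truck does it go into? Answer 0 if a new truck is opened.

Trucks with room: truck 2 (27 kg), truck 3 (16 kg), truck 4 (13 kg), truck 5 (28 kg).
Most room is truck 5 with 28 kg free.

5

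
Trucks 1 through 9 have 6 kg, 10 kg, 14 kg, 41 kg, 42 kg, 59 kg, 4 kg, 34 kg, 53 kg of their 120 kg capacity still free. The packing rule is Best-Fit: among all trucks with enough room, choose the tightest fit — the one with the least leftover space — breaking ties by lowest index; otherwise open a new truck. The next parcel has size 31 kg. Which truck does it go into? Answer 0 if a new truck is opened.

Trucks with room: truck 4 (41 kg), truck 5 (42 kg), truck 6 (59 kg), truck 8 (34 kg), truck 9 (53 kg).
Tightest fit is truck 8 with 34 kg free.

8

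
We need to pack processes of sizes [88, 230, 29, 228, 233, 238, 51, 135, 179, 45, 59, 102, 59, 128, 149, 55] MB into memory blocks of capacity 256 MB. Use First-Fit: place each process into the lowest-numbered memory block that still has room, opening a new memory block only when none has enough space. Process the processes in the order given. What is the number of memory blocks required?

88 MB → memory block 1 (remaining 168 MB)
230 MB → memory block 2 (remaining 26 MB)
29 MB → memory block 1 (remaining 139 MB)
228 MB → memory block 3 (remaining 28 MB)
233 MB → memory block 4 (remaining 23 MB)
238 MB → memory block 5 (remaining 18 MB)
51 MB → memory block 1 (remaining 88 MB)
135 MB → memory block 6 (remaining 121 MB)
179 MB → memory block 7 (remaining 77 MB)
45 MB → memory block 1 (remaining 43 MB)
59 MB → memory block 6 (remaining 62 MB)
102 MB → memory block 8 (remaining 154 MB)
59 MB → memory block 6 (remaining 3 MB)
128 MB → memory block 8 (remaining 26 MB)
149 MB → memory block 9 (remaining 107 MB)
55 MB → memory block 7 (remaining 22 MB)

9 memory blocks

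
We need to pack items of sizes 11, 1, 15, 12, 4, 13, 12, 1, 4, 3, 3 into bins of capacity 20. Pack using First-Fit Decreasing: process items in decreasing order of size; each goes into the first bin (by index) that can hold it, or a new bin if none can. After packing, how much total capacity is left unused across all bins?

21

Sorted descending: 15, 13, 12, 12, 11, 4, 4, 3, 3, 1, 1.
bin 1: place 15, 5 left
bin 2: place 13, 7 left
bin 3: place 12, 8 left
bin 4: place 12, 8 left
bin 5: place 11, 9 left
bin 1: place 4, 1 left
bin 2: place 4, 3 left
bin 2: place 3, 0 left
bin 3: place 3, 5 left
bin 1: place 1, 0 left
bin 3: place 1, 4 left
5 bins × 20 = 100; used 79; unused 21.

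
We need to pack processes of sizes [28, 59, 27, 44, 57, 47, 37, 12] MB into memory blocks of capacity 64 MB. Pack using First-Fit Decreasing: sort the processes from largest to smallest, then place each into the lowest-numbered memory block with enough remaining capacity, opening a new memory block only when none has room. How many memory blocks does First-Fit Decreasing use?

6

Sorted descending: 59, 57, 47, 44, 37, 28, 27, 12.
memory block 1: place 59 MB, 5 MB left
memory block 2: place 57 MB, 7 MB left
memory block 3: place 47 MB, 17 MB left
memory block 4: place 44 MB, 20 MB left
memory block 5: place 37 MB, 27 MB left
memory block 6: place 28 MB, 36 MB left
memory block 5: place 27 MB, 0 MB left
memory block 3: place 12 MB, 5 MB left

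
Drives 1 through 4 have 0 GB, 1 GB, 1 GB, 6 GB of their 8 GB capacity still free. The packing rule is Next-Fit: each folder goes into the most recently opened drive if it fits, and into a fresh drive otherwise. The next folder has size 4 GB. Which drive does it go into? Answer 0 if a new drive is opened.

Next-Fit only looks at drive 4, which has 6 GB free.
4 GB fits there.

4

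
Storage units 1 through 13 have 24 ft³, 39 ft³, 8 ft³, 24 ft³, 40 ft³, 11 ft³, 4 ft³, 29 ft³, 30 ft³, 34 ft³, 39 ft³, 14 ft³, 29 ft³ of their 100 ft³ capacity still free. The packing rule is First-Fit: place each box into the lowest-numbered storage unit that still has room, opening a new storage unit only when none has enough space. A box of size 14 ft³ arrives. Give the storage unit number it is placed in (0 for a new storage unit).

1

Storage units with room: storage unit 1 (24 ft³), storage unit 2 (39 ft³), storage unit 4 (24 ft³), storage unit 5 (40 ft³), storage unit 8 (29 ft³), storage unit 9 (30 ft³), storage unit 10 (34 ft³), storage unit 11 (39 ft³), storage unit 12 (14 ft³), storage unit 13 (29 ft³).
The first with room is storage unit 1.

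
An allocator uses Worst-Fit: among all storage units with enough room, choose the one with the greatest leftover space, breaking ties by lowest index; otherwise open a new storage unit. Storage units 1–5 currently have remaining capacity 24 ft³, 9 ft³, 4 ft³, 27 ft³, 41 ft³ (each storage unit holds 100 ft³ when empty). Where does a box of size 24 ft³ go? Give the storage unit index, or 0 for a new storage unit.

5

Storage units with room: storage unit 1 (24 ft³), storage unit 4 (27 ft³), storage unit 5 (41 ft³).
Most room is storage unit 5 with 41 ft³ free.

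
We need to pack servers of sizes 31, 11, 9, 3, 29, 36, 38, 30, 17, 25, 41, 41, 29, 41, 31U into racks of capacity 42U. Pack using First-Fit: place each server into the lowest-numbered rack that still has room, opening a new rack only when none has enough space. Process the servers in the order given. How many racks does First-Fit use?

11

rack 1: place 31U, 11U left
rack 1: place 11U, 0U left
rack 2: place 9U, 33U left
rack 2: place 3U, 30U left
rack 2: place 29U, 1U left
rack 3: place 36U, 6U left
rack 4: place 38U, 4U left
rack 5: place 30U, 12U left
rack 6: place 17U, 25U left
rack 6: place 25U, 0U left
rack 7: place 41U, 1U left
rack 8: place 41U, 1U left
rack 9: place 29U, 13U left
rack 10: place 41U, 1U left
rack 11: place 31U, 11U left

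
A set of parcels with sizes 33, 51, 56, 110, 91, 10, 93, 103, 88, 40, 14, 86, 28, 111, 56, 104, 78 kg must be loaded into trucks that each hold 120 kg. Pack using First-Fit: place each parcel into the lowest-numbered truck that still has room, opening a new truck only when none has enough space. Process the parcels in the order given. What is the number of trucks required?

12

Put 33 kg in truck 1; 87 kg remain.
Put 51 kg in truck 1; 36 kg remain.
Put 56 kg in truck 2; 64 kg remain.
Put 110 kg in truck 3; 10 kg remain.
Put 91 kg in truck 4; 29 kg remain.
Put 10 kg in truck 1; 26 kg remain.
Put 93 kg in truck 5; 27 kg remain.
Put 103 kg in truck 6; 17 kg remain.
Put 88 kg in truck 7; 32 kg remain.
Put 40 kg in truck 2; 24 kg remain.
Put 14 kg in truck 1; 12 kg remain.
Put 86 kg in truck 8; 34 kg remain.
Put 28 kg in truck 4; 1 kg remain.
Put 111 kg in truck 9; 9 kg remain.
Put 56 kg in truck 10; 64 kg remain.
Put 104 kg in truck 11; 16 kg remain.
Put 78 kg in truck 12; 42 kg remain.
Final trucks: [33,51,10,14] [56,40] [110] [91,28] [93] [103] [88] [86] [111] [56] [104] [78].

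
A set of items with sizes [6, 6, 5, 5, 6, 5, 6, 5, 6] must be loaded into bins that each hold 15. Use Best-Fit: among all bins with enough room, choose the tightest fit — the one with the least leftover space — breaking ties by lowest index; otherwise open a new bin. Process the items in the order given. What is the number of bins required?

4

6 → bin 1 (remaining 9)
6 → bin 1 (remaining 3)
5 → bin 2 (remaining 10)
5 → bin 2 (remaining 5)
6 → bin 3 (remaining 9)
5 → bin 2 (remaining 0)
6 → bin 3 (remaining 3)
5 → bin 4 (remaining 10)
6 → bin 4 (remaining 4)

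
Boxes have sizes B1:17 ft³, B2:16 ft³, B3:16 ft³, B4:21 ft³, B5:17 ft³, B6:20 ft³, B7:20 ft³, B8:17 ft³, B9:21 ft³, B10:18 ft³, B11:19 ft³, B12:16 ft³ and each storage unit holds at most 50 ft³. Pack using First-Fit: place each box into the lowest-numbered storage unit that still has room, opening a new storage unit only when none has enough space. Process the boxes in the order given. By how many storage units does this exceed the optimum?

1

First-Fit: [17,16,16] [21,17] [20,20] [17,21] [18,19] [16] → 6 storage units.
Total size 218 ft³; any packing needs at least ⌈218/50⌉ = 5 storage units.
An optimal packing achieves that bound: [21,21] [20,20] [19,18] [17,17,16] [17,16,16] → 5 storage units.
Excess: 6 − 5 = 1.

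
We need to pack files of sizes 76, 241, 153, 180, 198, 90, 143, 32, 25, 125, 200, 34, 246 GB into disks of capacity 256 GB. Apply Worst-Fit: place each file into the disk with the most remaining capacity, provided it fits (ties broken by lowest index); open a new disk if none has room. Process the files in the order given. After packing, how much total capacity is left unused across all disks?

305

Put 76 GB in disk 1; 180 GB remain.
Put 241 GB in disk 2; 15 GB remain.
Put 153 GB in disk 1; 27 GB remain.
Put 180 GB in disk 3; 76 GB remain.
Put 198 GB in disk 4; 58 GB remain.
Put 90 GB in disk 5; 166 GB remain.
Put 143 GB in disk 5; 23 GB remain.
Put 32 GB in disk 3; 44 GB remain.
Put 25 GB in disk 4; 33 GB remain.
Put 125 GB in disk 6; 131 GB remain.
Put 200 GB in disk 7; 56 GB remain.
Put 34 GB in disk 6; 97 GB remain.
Put 246 GB in disk 8; 10 GB remain.
8 disks × 256 GB = 2048 GB; used 1743 GB; unused 305 GB.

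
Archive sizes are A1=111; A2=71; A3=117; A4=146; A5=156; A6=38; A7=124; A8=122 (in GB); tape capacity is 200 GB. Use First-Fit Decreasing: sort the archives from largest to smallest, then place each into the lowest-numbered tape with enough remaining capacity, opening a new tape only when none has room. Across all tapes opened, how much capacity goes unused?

Sorted descending: 156, 146, 124, 122, 117, 111, 71, 38.
Put 156 GB in tape 1; 44 GB remain.
Put 146 GB in tape 2; 54 GB remain.
Put 124 GB in tape 3; 76 GB remain.
Put 122 GB in tape 4; 78 GB remain.
Put 117 GB in tape 5; 83 GB remain.
Put 111 GB in tape 6; 89 GB remain.
Put 71 GB in tape 3; 5 GB remain.
Put 38 GB in tape 1; 6 GB remain.
6 tapes × 200 GB = 1200 GB; used 885 GB; unused 315 GB.

315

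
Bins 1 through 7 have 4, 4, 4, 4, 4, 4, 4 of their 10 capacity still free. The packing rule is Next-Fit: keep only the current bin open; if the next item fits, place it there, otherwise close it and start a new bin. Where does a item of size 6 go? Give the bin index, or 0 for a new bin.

0

Next-Fit only looks at bin 7, which has 4 free.
6 does not fit, so a new bin is opened.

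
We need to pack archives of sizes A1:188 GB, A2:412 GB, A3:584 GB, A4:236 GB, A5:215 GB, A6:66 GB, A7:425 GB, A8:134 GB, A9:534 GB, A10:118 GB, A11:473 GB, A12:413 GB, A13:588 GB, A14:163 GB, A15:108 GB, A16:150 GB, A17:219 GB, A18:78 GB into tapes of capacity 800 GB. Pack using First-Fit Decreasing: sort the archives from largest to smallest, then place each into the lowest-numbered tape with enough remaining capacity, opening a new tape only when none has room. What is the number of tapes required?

7

Sorted descending: 588, 584, 534, 473, 425, 413, 412, 236, 219, 215, 188, 163, 150, 134, 118, 108, 78, 66.
Put 588 GB in tape 1; 212 GB remain.
Put 584 GB in tape 2; 216 GB remain.
Put 534 GB in tape 3; 266 GB remain.
Put 473 GB in tape 4; 327 GB remain.
Put 425 GB in tape 5; 375 GB remain.
Put 413 GB in tape 6; 387 GB remain.
Put 412 GB in tape 7; 388 GB remain.
Put 236 GB in tape 3; 30 GB remain.
Put 219 GB in tape 4; 108 GB remain.
Put 215 GB in tape 2; 1 GB remain.
Put 188 GB in tape 1; 24 GB remain.
Put 163 GB in tape 5; 212 GB remain.
Put 150 GB in tape 5; 62 GB remain.
Put 134 GB in tape 6; 253 GB remain.
Put 118 GB in tape 6; 135 GB remain.
Put 108 GB in tape 4; 0 GB remain.
Put 78 GB in tape 6; 57 GB remain.
Put 66 GB in tape 7; 322 GB remain.
Final tapes: [588,188] [584,215] [534,236] [473,219,108] [425,163,150] [413,134,118,78] [412,66].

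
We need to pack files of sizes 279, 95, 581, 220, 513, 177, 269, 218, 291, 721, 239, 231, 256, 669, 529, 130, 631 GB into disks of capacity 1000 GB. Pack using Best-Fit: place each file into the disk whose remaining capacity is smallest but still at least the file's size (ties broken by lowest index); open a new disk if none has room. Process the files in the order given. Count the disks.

Put 279 GB in disk 1; 721 GB remain.
Put 95 GB in disk 1; 626 GB remain.
Put 581 GB in disk 1; 45 GB remain.
Put 220 GB in disk 2; 780 GB remain.
Put 513 GB in disk 2; 267 GB remain.
Put 177 GB in disk 2; 90 GB remain.
Put 269 GB in disk 3; 731 GB remain.
Put 218 GB in disk 3; 513 GB remain.
Put 291 GB in disk 3; 222 GB remain.
Put 721 GB in disk 4; 279 GB remain.
Put 239 GB in disk 4; 40 GB remain.
Put 231 GB in disk 5; 769 GB remain.
Put 256 GB in disk 5; 513 GB remain.
Put 669 GB in disk 6; 331 GB remain.
Put 529 GB in disk 7; 471 GB remain.
Put 130 GB in disk 3; 92 GB remain.
Put 631 GB in disk 8; 369 GB remain.

8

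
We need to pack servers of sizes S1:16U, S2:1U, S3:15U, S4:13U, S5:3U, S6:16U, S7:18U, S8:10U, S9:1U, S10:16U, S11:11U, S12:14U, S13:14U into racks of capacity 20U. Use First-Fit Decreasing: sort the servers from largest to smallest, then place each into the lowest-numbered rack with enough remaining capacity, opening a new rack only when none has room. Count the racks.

Sorted descending: 18, 16, 16, 16, 15, 14, 14, 13, 11, 10, 3, 1, 1.
Put 18U in rack 1; 2U remain.
Put 16U in rack 2; 4U remain.
Put 16U in rack 3; 4U remain.
Put 16U in rack 4; 4U remain.
Put 15U in rack 5; 5U remain.
Put 14U in rack 6; 6U remain.
Put 14U in rack 7; 6U remain.
Put 13U in rack 8; 7U remain.
Put 11U in rack 9; 9U remain.
Put 10U in rack 10; 10U remain.
Put 3U in rack 2; 1U remain.
Put 1U in rack 1; 1U remain.
Put 1U in rack 1; 0U remain.
Final racks: [18,1,1] [16,3] [16] [16] [15] [14] [14] [13] [11] [10].

10 racks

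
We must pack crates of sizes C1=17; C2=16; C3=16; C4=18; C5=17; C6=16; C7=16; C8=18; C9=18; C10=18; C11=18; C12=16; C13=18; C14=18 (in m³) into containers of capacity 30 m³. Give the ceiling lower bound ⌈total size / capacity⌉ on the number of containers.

Total size = 17 + 16 + 16 + 18 + 17 + 16 + 16 + 18 + 18 + 18 + 18 + 16 + 18 + 18 = 240 m³.
⌈240 / 30⌉ = 8.

8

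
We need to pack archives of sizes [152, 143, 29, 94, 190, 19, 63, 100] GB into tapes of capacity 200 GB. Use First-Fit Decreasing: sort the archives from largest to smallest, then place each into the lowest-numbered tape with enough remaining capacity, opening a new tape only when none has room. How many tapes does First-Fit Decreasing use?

Sorted descending: 190, 152, 143, 100, 94, 63, 29, 19.
190 GB → tape 1 (remaining 10 GB)
152 GB → tape 2 (remaining 48 GB)
143 GB → tape 3 (remaining 57 GB)
100 GB → tape 4 (remaining 100 GB)
94 GB → tape 4 (remaining 6 GB)
63 GB → tape 5 (remaining 137 GB)
29 GB → tape 2 (remaining 19 GB)
19 GB → tape 2 (remaining 0 GB)

5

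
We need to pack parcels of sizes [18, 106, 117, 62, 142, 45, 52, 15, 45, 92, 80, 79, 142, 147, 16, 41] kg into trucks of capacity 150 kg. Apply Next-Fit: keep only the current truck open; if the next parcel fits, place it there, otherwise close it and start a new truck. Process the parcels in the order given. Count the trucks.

11

Put 18 kg in truck 1; 132 kg remain.
Put 106 kg in truck 1; 26 kg remain.
Put 117 kg in truck 2; 33 kg remain.
Put 62 kg in truck 3; 88 kg remain.
Put 142 kg in truck 4; 8 kg remain.
Put 45 kg in truck 5; 105 kg remain.
Put 52 kg in truck 5; 53 kg remain.
Put 15 kg in truck 5; 38 kg remain.
Put 45 kg in truck 6; 105 kg remain.
Put 92 kg in truck 6; 13 kg remain.
Put 80 kg in truck 7; 70 kg remain.
Put 79 kg in truck 8; 71 kg remain.
Put 142 kg in truck 9; 8 kg remain.
Put 147 kg in truck 10; 3 kg remain.
Put 16 kg in truck 11; 134 kg remain.
Put 41 kg in truck 11; 93 kg remain.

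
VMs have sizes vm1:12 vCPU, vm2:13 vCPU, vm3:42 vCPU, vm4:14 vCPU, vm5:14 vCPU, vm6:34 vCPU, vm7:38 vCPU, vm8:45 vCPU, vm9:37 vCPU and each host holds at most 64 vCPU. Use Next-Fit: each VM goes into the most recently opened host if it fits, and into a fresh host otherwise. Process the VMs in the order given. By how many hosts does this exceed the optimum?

1

Next-Fit: [12,13] [42,14] [14,34] [38] [45] [37] → 6 hosts.
5 VMs exceed 32 vCPU (half the capacity), and no two of those can share a host, so at least 5 hosts are needed.
An optimal packing achieves that bound: [45,14] [42,14] [38,13,12] [37] [34] → 5 hosts.
Excess: 6 − 5 = 1.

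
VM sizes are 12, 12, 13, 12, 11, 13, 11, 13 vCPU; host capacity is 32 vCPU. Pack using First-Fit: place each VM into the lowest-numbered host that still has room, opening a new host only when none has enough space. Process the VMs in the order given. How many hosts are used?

host 1: place 12 vCPU, 20 vCPU left
host 1: place 12 vCPU, 8 vCPU left
host 2: place 13 vCPU, 19 vCPU left
host 2: place 12 vCPU, 7 vCPU left
host 3: place 11 vCPU, 21 vCPU left
host 3: place 13 vCPU, 8 vCPU left
host 4: place 11 vCPU, 21 vCPU left
host 4: place 13 vCPU, 8 vCPU left
Final hosts: [12,12] [13,12] [11,13] [11,13].

4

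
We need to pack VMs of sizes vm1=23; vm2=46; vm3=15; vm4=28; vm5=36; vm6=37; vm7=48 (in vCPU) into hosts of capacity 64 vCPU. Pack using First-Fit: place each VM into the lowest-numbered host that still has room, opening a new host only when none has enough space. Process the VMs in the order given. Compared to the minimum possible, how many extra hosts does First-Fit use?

1

First-Fit: [23,15] [46] [28,36] [37] [48] → 5 hosts.
Total size 233 vCPU; any packing needs at least ⌈233/64⌉ = 4 hosts.
An optimal packing achieves that bound: [48,15] [46] [37,23] [36,28] → 4 hosts.
Excess: 5 − 4 = 1.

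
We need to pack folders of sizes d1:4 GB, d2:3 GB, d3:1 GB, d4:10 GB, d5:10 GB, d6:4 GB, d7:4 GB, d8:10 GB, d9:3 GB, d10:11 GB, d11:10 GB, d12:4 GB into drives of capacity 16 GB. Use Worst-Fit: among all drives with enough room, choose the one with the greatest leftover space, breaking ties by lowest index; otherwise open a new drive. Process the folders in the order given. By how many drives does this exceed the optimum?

Worst-Fit: [4,3,1,4] [10,4] [10,3] [10,4] [11] [10] → 6 drives.
Total size 74 GB; any packing needs at least ⌈74/16⌉ = 5 drives.
An optimal packing achieves that bound: [11,4,1] [10,4] [10,4] [10,4] [10,3,3] → 5 drives.
Excess: 6 − 5 = 1.

1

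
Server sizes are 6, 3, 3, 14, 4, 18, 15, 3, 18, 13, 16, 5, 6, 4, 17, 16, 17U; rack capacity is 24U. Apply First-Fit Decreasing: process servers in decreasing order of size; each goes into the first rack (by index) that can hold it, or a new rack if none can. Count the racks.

9

Sorted descending: 18, 18, 17, 17, 16, 16, 15, 14, 13, 6, 6, 5, 4, 4, 3, 3, 3.
rack 1: place 18U, 6U left
rack 2: place 18U, 6U left
rack 3: place 17U, 7U left
rack 4: place 17U, 7U left
rack 5: place 16U, 8U left
rack 6: place 16U, 8U left
rack 7: place 15U, 9U left
rack 8: place 14U, 10U left
rack 9: place 13U, 11U left
rack 1: place 6U, 0U left
rack 2: place 6U, 0U left
rack 3: place 5U, 2U left
rack 4: place 4U, 3U left
rack 5: place 4U, 4U left
rack 4: place 3U, 0U left
rack 5: place 3U, 1U left
rack 6: place 3U, 5U left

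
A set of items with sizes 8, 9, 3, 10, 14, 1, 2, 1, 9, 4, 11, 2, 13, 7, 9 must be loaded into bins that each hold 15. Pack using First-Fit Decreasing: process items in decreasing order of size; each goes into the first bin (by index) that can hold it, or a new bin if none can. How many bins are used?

8

Sorted descending: 14, 13, 11, 10, 9, 9, 9, 8, 7, 4, 3, 2, 2, 1, 1.
bin 1: place 14, 1 left
bin 2: place 13, 2 left
bin 3: place 11, 4 left
bin 4: place 10, 5 left
bin 5: place 9, 6 left
bin 6: place 9, 6 left
bin 7: place 9, 6 left
bin 8: place 8, 7 left
bin 8: place 7, 0 left
bin 3: place 4, 0 left
bin 4: place 3, 2 left
bin 2: place 2, 0 left
bin 4: place 2, 0 left
bin 1: place 1, 0 left
bin 5: place 1, 5 left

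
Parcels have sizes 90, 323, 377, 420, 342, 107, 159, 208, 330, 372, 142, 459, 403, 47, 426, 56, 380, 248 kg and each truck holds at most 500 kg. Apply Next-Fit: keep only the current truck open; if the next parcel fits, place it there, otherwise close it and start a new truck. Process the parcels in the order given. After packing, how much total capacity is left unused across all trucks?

1611

90 kg → truck 1 (remaining 410 kg)
323 kg → truck 1 (remaining 87 kg)
377 kg → truck 2 (remaining 123 kg)
420 kg → truck 3 (remaining 80 kg)
342 kg → truck 4 (remaining 158 kg)
107 kg → truck 4 (remaining 51 kg)
159 kg → truck 5 (remaining 341 kg)
208 kg → truck 5 (remaining 133 kg)
330 kg → truck 6 (remaining 170 kg)
372 kg → truck 7 (remaining 128 kg)
142 kg → truck 8 (remaining 358 kg)
459 kg → truck 9 (remaining 41 kg)
403 kg → truck 10 (remaining 97 kg)
47 kg → truck 10 (remaining 50 kg)
426 kg → truck 11 (remaining 74 kg)
56 kg → truck 11 (remaining 18 kg)
380 kg → truck 12 (remaining 120 kg)
248 kg → truck 13 (remaining 252 kg)
13 trucks × 500 kg = 6500 kg; used 4889 kg; unused 1611 kg.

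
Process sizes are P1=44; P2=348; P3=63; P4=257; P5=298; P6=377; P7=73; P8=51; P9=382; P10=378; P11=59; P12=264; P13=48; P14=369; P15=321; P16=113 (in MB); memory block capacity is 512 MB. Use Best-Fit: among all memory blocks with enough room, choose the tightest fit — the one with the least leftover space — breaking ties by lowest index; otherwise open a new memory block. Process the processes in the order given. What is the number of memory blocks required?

P1 (44 MB) → memory block 1 (remaining 468 MB)
P2 (348 MB) → memory block 1 (remaining 120 MB)
P3 (63 MB) → memory block 1 (remaining 57 MB)
P4 (257 MB) → memory block 2 (remaining 255 MB)
P5 (298 MB) → memory block 3 (remaining 214 MB)
P6 (377 MB) → memory block 4 (remaining 135 MB)
P7 (73 MB) → memory block 4 (remaining 62 MB)
P8 (51 MB) → memory block 1 (remaining 6 MB)
P9 (382 MB) → memory block 5 (remaining 130 MB)
P10 (378 MB) → memory block 6 (remaining 134 MB)
P11 (59 MB) → memory block 4 (remaining 3 MB)
P12 (264 MB) → memory block 7 (remaining 248 MB)
P13 (48 MB) → memory block 5 (remaining 82 MB)
P14 (369 MB) → memory block 8 (remaining 143 MB)
P15 (321 MB) → memory block 9 (remaining 191 MB)
P16 (113 MB) → memory block 6 (remaining 21 MB)

9 memory blocks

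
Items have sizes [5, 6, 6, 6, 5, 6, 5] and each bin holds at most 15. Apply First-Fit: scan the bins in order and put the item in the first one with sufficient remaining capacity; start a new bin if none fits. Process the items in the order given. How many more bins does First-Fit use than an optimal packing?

First-Fit: [5,6] [6,6] [5,6] [5] → 4 bins.
Total size 39; any packing needs at least ⌈39/15⌉ = 3 bins.
An optimal packing achieves that bound: [6,6] [6,6] [5,5,5] → 3 bins.
Excess: 4 − 3 = 1.

1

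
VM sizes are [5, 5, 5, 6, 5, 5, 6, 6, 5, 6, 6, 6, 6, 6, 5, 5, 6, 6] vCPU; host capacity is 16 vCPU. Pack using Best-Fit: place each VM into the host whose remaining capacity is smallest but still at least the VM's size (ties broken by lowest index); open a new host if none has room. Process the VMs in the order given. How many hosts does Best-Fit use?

Put 5 vCPU in host 1; 11 vCPU remain.
Put 5 vCPU in host 1; 6 vCPU remain.
Put 5 vCPU in host 1; 1 vCPU remain.
Put 6 vCPU in host 2; 10 vCPU remain.
Put 5 vCPU in host 2; 5 vCPU remain.
Put 5 vCPU in host 2; 0 vCPU remain.
Put 6 vCPU in host 3; 10 vCPU remain.
Put 6 vCPU in host 3; 4 vCPU remain.
Put 5 vCPU in host 4; 11 vCPU remain.
Put 6 vCPU in host 4; 5 vCPU remain.
Put 6 vCPU in host 5; 10 vCPU remain.
Put 6 vCPU in host 5; 4 vCPU remain.
Put 6 vCPU in host 6; 10 vCPU remain.
Put 6 vCPU in host 6; 4 vCPU remain.
Put 5 vCPU in host 4; 0 vCPU remain.
Put 5 vCPU in host 7; 11 vCPU remain.
Put 6 vCPU in host 7; 5 vCPU remain.
Put 6 vCPU in host 8; 10 vCPU remain.

8 hosts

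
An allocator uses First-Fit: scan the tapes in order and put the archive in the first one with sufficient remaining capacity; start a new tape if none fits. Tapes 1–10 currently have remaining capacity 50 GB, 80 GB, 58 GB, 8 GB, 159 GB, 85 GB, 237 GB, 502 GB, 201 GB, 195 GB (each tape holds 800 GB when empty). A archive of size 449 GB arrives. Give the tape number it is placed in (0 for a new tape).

Tapes with room: tape 8 (502 GB).
The first with room is tape 8.

8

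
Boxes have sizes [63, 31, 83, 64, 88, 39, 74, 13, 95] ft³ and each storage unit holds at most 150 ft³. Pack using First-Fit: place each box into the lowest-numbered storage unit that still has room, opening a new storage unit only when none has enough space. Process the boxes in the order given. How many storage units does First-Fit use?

storage unit 1: place 63 ft³, 87 ft³ left
storage unit 1: place 31 ft³, 56 ft³ left
storage unit 2: place 83 ft³, 67 ft³ left
storage unit 2: place 64 ft³, 3 ft³ left
storage unit 3: place 88 ft³, 62 ft³ left
storage unit 1: place 39 ft³, 17 ft³ left
storage unit 4: place 74 ft³, 76 ft³ left
storage unit 1: place 13 ft³, 4 ft³ left
storage unit 5: place 95 ft³, 55 ft³ left

5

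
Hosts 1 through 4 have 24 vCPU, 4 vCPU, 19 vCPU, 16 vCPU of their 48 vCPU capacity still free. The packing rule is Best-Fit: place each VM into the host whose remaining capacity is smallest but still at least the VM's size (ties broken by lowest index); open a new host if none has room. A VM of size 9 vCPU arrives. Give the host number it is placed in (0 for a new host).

4

Hosts with room: host 1 (24 vCPU), host 3 (19 vCPU), host 4 (16 vCPU).
Tightest fit is host 4 with 16 vCPU free.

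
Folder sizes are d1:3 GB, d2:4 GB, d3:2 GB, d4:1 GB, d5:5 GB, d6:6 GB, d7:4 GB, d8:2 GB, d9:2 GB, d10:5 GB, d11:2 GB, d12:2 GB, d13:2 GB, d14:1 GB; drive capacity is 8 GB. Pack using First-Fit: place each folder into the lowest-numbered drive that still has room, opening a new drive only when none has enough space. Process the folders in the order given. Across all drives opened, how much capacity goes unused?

d1 (3 GB) → drive 1 (remaining 5 GB)
d2 (4 GB) → drive 1 (remaining 1 GB)
d3 (2 GB) → drive 2 (remaining 6 GB)
d4 (1 GB) → drive 1 (remaining 0 GB)
d5 (5 GB) → drive 2 (remaining 1 GB)
d6 (6 GB) → drive 3 (remaining 2 GB)
d7 (4 GB) → drive 4 (remaining 4 GB)
d8 (2 GB) → drive 3 (remaining 0 GB)
d9 (2 GB) → drive 4 (remaining 2 GB)
d10 (5 GB) → drive 5 (remaining 3 GB)
d11 (2 GB) → drive 4 (remaining 0 GB)
d12 (2 GB) → drive 5 (remaining 1 GB)
d13 (2 GB) → drive 6 (remaining 6 GB)
d14 (1 GB) → drive 2 (remaining 0 GB)
6 drives × 8 GB = 48 GB; used 41 GB; unused 7 GB.

7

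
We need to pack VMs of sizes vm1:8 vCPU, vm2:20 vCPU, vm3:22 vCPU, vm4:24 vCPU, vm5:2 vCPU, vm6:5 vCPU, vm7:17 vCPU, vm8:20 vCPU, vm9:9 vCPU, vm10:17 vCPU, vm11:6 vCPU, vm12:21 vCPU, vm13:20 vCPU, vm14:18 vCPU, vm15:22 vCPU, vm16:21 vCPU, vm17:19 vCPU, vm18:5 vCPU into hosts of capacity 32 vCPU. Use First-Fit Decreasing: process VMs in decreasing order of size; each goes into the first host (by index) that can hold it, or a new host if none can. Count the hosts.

Sorted descending: 24, 22, 22, 21, 21, 20, 20, 20, 19, 18, 17, 17, 9, 8, 6, 5, 5, 2.
Put 24 vCPU in host 1; 8 vCPU remain.
Put 22 vCPU in host 2; 10 vCPU remain.
Put 22 vCPU in host 3; 10 vCPU remain.
Put 21 vCPU in host 4; 11 vCPU remain.
Put 21 vCPU in host 5; 11 vCPU remain.
Put 20 vCPU in host 6; 12 vCPU remain.
Put 20 vCPU in host 7; 12 vCPU remain.
Put 20 vCPU in host 8; 12 vCPU remain.
Put 19 vCPU in host 9; 13 vCPU remain.
Put 18 vCPU in host 10; 14 vCPU remain.
Put 17 vCPU in host 11; 15 vCPU remain.
Put 17 vCPU in host 12; 15 vCPU remain.
Put 9 vCPU in host 2; 1 vCPU remain.
Put 8 vCPU in host 1; 0 vCPU remain.
Put 6 vCPU in host 3; 4 vCPU remain.
Put 5 vCPU in host 4; 6 vCPU remain.
Put 5 vCPU in host 4; 1 vCPU remain.
Put 2 vCPU in host 3; 2 vCPU remain.
Final hosts: [24,8] [22,9] [22,6,2] [21,5,5] [21] [20] [20] [20] [19] [18] [17] [17].

12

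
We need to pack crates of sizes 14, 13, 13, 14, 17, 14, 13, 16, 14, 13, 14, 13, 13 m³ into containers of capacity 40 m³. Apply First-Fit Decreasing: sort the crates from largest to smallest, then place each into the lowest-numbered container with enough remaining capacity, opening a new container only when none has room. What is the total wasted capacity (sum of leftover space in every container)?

59

Sorted descending: 17, 16, 14, 14, 14, 14, 14, 13, 13, 13, 13, 13, 13.
17 m³ → container 1 (remaining 23 m³)
16 m³ → container 1 (remaining 7 m³)
14 m³ → container 2 (remaining 26 m³)
14 m³ → container 2 (remaining 12 m³)
14 m³ → container 3 (remaining 26 m³)
14 m³ → container 3 (remaining 12 m³)
14 m³ → container 4 (remaining 26 m³)
13 m³ → container 4 (remaining 13 m³)
13 m³ → container 4 (remaining 0 m³)
13 m³ → container 5 (remaining 27 m³)
13 m³ → container 5 (remaining 14 m³)
13 m³ → container 5 (remaining 1 m³)
13 m³ → container 6 (remaining 27 m³)
6 containers × 40 m³ = 240 m³; used 181 m³; unused 59 m³.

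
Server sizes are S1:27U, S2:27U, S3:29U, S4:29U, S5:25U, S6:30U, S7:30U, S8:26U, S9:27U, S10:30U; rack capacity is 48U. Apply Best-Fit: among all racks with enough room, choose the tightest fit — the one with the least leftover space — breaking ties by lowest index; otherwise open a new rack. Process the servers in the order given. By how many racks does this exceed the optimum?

0

Best-Fit: [27] [27] [29] [29] [25] [30] [30] [26] [27] [30] → 10 racks.
10 servers exceed 24U (half the capacity), and no two of those can share a rack, so at least 10 racks are needed.
So 10 is already optimal.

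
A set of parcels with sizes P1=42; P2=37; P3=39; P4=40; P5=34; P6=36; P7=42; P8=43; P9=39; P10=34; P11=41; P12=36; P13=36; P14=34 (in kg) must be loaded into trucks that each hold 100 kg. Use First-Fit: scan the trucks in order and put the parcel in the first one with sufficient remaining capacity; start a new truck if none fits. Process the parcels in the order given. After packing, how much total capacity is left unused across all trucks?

Put P1 (42 kg) in truck 1; 58 kg remain.
Put P2 (37 kg) in truck 1; 21 kg remain.
Put P3 (39 kg) in truck 2; 61 kg remain.
Put P4 (40 kg) in truck 2; 21 kg remain.
Put P5 (34 kg) in truck 3; 66 kg remain.
Put P6 (36 kg) in truck 3; 30 kg remain.
Put P7 (42 kg) in truck 4; 58 kg remain.
Put P8 (43 kg) in truck 4; 15 kg remain.
Put P9 (39 kg) in truck 5; 61 kg remain.
Put P10 (34 kg) in truck 5; 27 kg remain.
Put P11 (41 kg) in truck 6; 59 kg remain.
Put P12 (36 kg) in truck 6; 23 kg remain.
Put P13 (36 kg) in truck 7; 64 kg remain.
Put P14 (34 kg) in truck 7; 30 kg remain.
7 trucks × 100 kg = 700 kg; used 533 kg; unused 167 kg.

167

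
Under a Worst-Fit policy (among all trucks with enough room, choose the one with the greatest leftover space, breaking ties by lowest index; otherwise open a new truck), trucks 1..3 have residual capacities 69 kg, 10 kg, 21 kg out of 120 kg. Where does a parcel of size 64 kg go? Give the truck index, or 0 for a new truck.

1

Trucks with room: truck 1 (69 kg).
Most room is truck 1 with 69 kg free.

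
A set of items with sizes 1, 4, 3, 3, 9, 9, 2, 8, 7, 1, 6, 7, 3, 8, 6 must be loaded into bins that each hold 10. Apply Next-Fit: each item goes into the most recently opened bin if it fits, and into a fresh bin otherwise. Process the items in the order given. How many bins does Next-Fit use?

10

bin 1: place 1, 9 left
bin 1: place 4, 5 left
bin 1: place 3, 2 left
bin 2: place 3, 7 left
bin 3: place 9, 1 left
bin 4: place 9, 1 left
bin 5: place 2, 8 left
bin 5: place 8, 0 left
bin 6: place 7, 3 left
bin 6: place 1, 2 left
bin 7: place 6, 4 left
bin 8: place 7, 3 left
bin 8: place 3, 0 left
bin 9: place 8, 2 left
bin 10: place 6, 4 left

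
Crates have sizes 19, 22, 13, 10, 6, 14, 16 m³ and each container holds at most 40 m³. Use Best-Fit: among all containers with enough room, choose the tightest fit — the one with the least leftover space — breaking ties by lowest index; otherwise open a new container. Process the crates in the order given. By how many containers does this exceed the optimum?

0

Best-Fit: [19,10,6] [22,13] [14,16] → 3 containers.
Total size 100 m³; any packing needs at least ⌈100/40⌉ = 3 containers.
So 3 is already optimal.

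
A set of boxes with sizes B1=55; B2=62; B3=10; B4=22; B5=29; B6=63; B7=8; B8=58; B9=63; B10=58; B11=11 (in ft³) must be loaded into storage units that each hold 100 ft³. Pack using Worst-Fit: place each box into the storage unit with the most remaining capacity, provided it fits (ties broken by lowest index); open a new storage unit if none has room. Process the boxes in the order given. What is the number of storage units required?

6 storage units

storage unit 1: place B1 (55 ft³), 45 ft³ left
storage unit 2: place B2 (62 ft³), 38 ft³ left
storage unit 1: place B3 (10 ft³), 35 ft³ left
storage unit 2: place B4 (22 ft³), 16 ft³ left
storage unit 1: place B5 (29 ft³), 6 ft³ left
storage unit 3: place B6 (63 ft³), 37 ft³ left
storage unit 3: place B7 (8 ft³), 29 ft³ left
storage unit 4: place B8 (58 ft³), 42 ft³ left
storage unit 5: place B9 (63 ft³), 37 ft³ left
storage unit 6: place B10 (58 ft³), 42 ft³ left
storage unit 4: place B11 (11 ft³), 31 ft³ left
Final storage units: [55,10,29] [62,22] [63,8] [58,11] [63] [58].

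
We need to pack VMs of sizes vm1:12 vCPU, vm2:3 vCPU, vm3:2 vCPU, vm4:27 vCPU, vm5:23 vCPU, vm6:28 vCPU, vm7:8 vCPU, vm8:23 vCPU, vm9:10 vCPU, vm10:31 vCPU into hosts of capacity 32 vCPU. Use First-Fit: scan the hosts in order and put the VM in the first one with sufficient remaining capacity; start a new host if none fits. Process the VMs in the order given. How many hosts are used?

Put vm1 (12 vCPU) in host 1; 20 vCPU remain.
Put vm2 (3 vCPU) in host 1; 17 vCPU remain.
Put vm3 (2 vCPU) in host 1; 15 vCPU remain.
Put vm4 (27 vCPU) in host 2; 5 vCPU remain.
Put vm5 (23 vCPU) in host 3; 9 vCPU remain.
Put vm6 (28 vCPU) in host 4; 4 vCPU remain.
Put vm7 (8 vCPU) in host 1; 7 vCPU remain.
Put vm8 (23 vCPU) in host 5; 9 vCPU remain.
Put vm9 (10 vCPU) in host 6; 22 vCPU remain.
Put vm10 (31 vCPU) in host 7; 1 vCPU remain.

7 hosts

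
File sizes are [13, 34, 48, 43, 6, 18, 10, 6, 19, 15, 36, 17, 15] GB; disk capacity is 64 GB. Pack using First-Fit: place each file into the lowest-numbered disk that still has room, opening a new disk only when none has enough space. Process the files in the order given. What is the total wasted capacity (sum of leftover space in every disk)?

40

13 GB → disk 1 (remaining 51 GB)
34 GB → disk 1 (remaining 17 GB)
48 GB → disk 2 (remaining 16 GB)
43 GB → disk 3 (remaining 21 GB)
6 GB → disk 1 (remaining 11 GB)
18 GB → disk 3 (remaining 3 GB)
10 GB → disk 1 (remaining 1 GB)
6 GB → disk 2 (remaining 10 GB)
19 GB → disk 4 (remaining 45 GB)
15 GB → disk 4 (remaining 30 GB)
36 GB → disk 5 (remaining 28 GB)
17 GB → disk 4 (remaining 13 GB)
15 GB → disk 5 (remaining 13 GB)
5 disks × 64 GB = 320 GB; used 280 GB; unused 40 GB.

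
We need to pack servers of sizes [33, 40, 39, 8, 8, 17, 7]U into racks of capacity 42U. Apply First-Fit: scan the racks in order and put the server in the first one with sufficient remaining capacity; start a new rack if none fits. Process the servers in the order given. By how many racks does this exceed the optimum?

First-Fit: [33,8] [40] [39] [8,17,7] → 4 racks.
Total size 152U; any packing needs at least ⌈152/42⌉ = 4 racks.
So 4 is already optimal.

0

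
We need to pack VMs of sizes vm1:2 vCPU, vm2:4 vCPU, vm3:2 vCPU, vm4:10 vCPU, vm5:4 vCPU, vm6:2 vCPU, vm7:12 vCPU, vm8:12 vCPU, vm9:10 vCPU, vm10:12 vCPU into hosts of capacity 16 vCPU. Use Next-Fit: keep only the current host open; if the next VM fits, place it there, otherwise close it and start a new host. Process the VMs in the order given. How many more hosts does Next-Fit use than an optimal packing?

Next-Fit: [2,4,2] [10,4,2] [12] [12] [10] [12] → 6 hosts.
Total size 70 vCPU; any packing needs at least ⌈70/16⌉ = 5 hosts.
An optimal packing achieves that bound: [12,4] [12,4] [12,2,2] [10,2] [10] → 5 hosts.
Excess: 6 − 5 = 1.

1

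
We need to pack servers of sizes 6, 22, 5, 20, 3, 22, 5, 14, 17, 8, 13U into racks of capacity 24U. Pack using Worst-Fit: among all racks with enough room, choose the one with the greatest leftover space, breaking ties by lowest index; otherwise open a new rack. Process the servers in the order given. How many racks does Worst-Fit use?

6U → rack 1 (remaining 18U)
22U → rack 2 (remaining 2U)
5U → rack 1 (remaining 13U)
20U → rack 3 (remaining 4U)
3U → rack 1 (remaining 10U)
22U → rack 4 (remaining 2U)
5U → rack 1 (remaining 5U)
14U → rack 5 (remaining 10U)
17U → rack 6 (remaining 7U)
8U → rack 5 (remaining 2U)
13U → rack 7 (remaining 11U)
Final racks: [6,5,3,5] [22] [20] [22] [14,8] [17] [13].

7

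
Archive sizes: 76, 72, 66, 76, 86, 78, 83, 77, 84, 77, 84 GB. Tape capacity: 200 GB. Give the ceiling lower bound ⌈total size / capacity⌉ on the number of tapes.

5

Total size = 76 + 72 + 66 + 76 + 86 + 78 + 83 + 77 + 84 + 77 + 84 = 859 GB.
⌈859 / 200⌉ = 5.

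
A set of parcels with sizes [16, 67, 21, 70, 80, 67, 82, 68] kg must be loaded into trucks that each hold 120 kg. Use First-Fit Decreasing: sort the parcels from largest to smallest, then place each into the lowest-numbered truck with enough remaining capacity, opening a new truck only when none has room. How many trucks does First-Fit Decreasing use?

Sorted descending: 82, 80, 70, 68, 67, 67, 21, 16.
82 kg → truck 1 (remaining 38 kg)
80 kg → truck 2 (remaining 40 kg)
70 kg → truck 3 (remaining 50 kg)
68 kg → truck 4 (remaining 52 kg)
67 kg → truck 5 (remaining 53 kg)
67 kg → truck 6 (remaining 53 kg)
21 kg → truck 1 (remaining 17 kg)
16 kg → truck 1 (remaining 1 kg)

6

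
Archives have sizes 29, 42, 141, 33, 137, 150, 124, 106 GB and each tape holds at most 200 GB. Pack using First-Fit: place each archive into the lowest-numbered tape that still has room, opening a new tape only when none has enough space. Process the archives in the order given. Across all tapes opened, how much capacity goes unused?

438

Put 29 GB in tape 1; 171 GB remain.
Put 42 GB in tape 1; 129 GB remain.
Put 141 GB in tape 2; 59 GB remain.
Put 33 GB in tape 1; 96 GB remain.
Put 137 GB in tape 3; 63 GB remain.
Put 150 GB in tape 4; 50 GB remain.
Put 124 GB in tape 5; 76 GB remain.
Put 106 GB in tape 6; 94 GB remain.
6 tapes × 200 GB = 1200 GB; used 762 GB; unused 438 GB.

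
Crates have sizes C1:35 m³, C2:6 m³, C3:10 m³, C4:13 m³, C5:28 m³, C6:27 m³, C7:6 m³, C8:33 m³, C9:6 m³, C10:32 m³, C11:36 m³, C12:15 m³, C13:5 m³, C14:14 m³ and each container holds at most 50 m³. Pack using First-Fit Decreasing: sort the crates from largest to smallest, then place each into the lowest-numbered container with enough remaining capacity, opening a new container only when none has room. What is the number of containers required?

Sorted descending: 36, 35, 33, 32, 28, 27, 15, 14, 13, 10, 6, 6, 6, 5.
36 m³ → container 1 (remaining 14 m³)
35 m³ → container 2 (remaining 15 m³)
33 m³ → container 3 (remaining 17 m³)
32 m³ → container 4 (remaining 18 m³)
28 m³ → container 5 (remaining 22 m³)
27 m³ → container 6 (remaining 23 m³)
15 m³ → container 2 (remaining 0 m³)
14 m³ → container 1 (remaining 0 m³)
13 m³ → container 3 (remaining 4 m³)
10 m³ → container 4 (remaining 8 m³)
6 m³ → container 4 (remaining 2 m³)
6 m³ → container 5 (remaining 16 m³)
6 m³ → container 5 (remaining 10 m³)
5 m³ → container 5 (remaining 5 m³)

6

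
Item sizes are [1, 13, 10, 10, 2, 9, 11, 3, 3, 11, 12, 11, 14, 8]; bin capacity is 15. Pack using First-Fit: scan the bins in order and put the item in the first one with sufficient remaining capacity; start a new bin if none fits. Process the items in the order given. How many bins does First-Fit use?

10

bin 1: place 1, 14 left
bin 1: place 13, 1 left
bin 2: place 10, 5 left
bin 3: place 10, 5 left
bin 2: place 2, 3 left
bin 4: place 9, 6 left
bin 5: place 11, 4 left
bin 2: place 3, 0 left
bin 3: place 3, 2 left
bin 6: place 11, 4 left
bin 7: place 12, 3 left
bin 8: place 11, 4 left
bin 9: place 14, 1 left
bin 10: place 8, 7 left
Final bins: [1,13] [10,2,3] [10,3] [9] [11] [11] [12] [11] [14] [8].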